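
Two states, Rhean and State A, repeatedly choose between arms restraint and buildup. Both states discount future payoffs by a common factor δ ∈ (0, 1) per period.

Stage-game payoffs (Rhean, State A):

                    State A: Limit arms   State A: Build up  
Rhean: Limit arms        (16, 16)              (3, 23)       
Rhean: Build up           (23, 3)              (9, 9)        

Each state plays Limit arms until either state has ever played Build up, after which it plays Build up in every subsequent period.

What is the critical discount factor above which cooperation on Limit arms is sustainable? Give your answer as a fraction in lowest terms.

1/2

Under grim trigger the critical discount factor is (T−C)/(T−P) with T = 23, C = 16, P = 9.
δ* = (23−16)/(23−9) = 7/14 = 1/2.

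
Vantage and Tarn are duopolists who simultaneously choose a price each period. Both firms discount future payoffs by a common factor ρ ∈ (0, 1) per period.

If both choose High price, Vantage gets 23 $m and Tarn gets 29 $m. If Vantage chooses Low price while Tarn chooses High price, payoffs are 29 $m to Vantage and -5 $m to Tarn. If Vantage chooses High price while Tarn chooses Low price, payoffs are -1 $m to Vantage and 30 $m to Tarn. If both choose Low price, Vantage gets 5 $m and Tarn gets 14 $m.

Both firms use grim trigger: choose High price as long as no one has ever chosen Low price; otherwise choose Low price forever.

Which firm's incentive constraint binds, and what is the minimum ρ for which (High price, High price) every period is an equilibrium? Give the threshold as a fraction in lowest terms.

Vantage; ρ ≥ 1/4

Vantage's threshold: (29−23)/(29−5) = 1/4.
Tarn's threshold: (30−29)/(30−14) = 1/16.
1/4 > 1/16, so Vantage binds and ρ* = 1/4.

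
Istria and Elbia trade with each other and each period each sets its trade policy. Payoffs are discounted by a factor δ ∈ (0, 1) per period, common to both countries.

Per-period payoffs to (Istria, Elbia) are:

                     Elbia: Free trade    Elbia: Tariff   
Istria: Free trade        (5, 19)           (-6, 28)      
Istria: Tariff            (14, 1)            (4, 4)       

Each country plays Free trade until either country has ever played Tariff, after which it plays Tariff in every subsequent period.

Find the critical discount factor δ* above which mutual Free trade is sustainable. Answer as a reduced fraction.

9/10

For Istria: deviation gain 14−5 = 9, per-period punishment loss 5−4 = 1. IC gives δ ≥ 9/10.
For Elbia: gain 9, loss 15 per period, so δ ≥ 9/24 = 3/8.
The tighter constraint is Istria's, so cooperation needs δ ≥ 9/10.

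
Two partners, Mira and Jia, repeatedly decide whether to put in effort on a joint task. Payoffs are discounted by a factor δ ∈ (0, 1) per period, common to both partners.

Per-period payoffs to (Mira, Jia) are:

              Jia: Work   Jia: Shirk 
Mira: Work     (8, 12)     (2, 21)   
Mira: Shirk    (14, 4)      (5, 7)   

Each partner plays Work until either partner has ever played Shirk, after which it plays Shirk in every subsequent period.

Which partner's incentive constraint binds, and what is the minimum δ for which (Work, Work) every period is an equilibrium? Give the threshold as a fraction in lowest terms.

For Mira: deviation gain 14−8 = 6, per-period punishment loss 8−5 = 3. IC gives δ ≥ 6/9 = 2/3.
For Jia: gain 9, loss 5 per period, so δ ≥ 9/14.
The tighter constraint is Mira's, so cooperation needs δ ≥ 2/3.

Mira; δ ≥ 2/3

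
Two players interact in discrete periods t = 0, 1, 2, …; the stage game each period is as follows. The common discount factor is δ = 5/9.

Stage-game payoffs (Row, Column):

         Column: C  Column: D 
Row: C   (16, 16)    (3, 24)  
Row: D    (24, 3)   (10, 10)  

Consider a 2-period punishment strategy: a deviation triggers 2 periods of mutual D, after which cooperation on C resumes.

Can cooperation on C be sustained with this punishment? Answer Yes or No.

Comparing payoff streams over the 3 periods until play realigns: cooperate → 16(1+δ+…+δ^2); deviate → 24 + 10(δ+…+δ^2).
Cooperation is sustained iff (16−10)(δ+…+δ^2) ≥ 24−16.
δ+…+δ^2 = 5/9·(1−(5/9)^2)/(1−5/9) = 0.8642, and (24−16)/(16−10) = 1.3333.
0.8642 < 1.3333, so cooperation is not sustainable.

No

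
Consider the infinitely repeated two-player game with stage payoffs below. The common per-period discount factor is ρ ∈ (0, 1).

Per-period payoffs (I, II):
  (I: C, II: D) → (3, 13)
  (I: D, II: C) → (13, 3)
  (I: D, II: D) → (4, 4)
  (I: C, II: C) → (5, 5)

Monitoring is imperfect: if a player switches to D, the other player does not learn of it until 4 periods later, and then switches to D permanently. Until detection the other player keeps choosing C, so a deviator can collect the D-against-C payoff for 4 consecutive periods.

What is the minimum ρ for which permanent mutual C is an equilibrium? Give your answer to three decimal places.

A deviator earns 13 for 4 periods, then 4 forever; cooperating earns 5 forever. Multiplying the IC by (1−ρ):
5 ≥ 13(1−ρ^4) + 4ρ^4, so 9·ρ^4 ≥ 8 and ρ^4 ≥ 8/9.
ρ ≥ (8/9)^(1/4) ≈ 0.971.

0.971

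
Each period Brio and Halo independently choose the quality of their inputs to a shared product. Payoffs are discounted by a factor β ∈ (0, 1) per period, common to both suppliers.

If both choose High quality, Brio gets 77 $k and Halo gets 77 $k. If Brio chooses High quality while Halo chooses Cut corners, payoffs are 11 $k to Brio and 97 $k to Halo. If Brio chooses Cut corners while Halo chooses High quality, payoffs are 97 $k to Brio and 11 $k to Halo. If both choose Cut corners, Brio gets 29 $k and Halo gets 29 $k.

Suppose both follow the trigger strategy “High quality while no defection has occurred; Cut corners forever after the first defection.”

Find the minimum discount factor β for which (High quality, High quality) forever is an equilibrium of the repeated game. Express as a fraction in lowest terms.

5/17

Under grim trigger the critical discount factor is (T−C)/(T−P) with T = 97, C = 77, P = 29.
β* = (97−77)/(97−29) = 20/68 = 5/17.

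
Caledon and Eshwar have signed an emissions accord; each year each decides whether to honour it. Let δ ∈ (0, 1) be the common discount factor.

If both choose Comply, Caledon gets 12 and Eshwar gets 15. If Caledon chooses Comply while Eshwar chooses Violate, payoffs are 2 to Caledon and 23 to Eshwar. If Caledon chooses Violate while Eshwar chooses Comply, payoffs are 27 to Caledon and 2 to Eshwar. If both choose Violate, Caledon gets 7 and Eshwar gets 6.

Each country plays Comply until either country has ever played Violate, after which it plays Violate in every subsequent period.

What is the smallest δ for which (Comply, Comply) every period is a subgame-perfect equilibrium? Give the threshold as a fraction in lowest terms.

3/4

Caledon: cooperation gives 12 each period; deviation gives 27 once then 7 forever.
  12/(1−δ) ≥ 27 + 7δ/(1−δ) ⇒ δ ≥ 15/20 = 3/4.
Eshwar: cooperation gives 15 each period; deviation gives 23 once then 6 forever.
  δ ≥ 8/17.
Both must hold, so the binding constraint is Caledon's: δ ≥ 3/4.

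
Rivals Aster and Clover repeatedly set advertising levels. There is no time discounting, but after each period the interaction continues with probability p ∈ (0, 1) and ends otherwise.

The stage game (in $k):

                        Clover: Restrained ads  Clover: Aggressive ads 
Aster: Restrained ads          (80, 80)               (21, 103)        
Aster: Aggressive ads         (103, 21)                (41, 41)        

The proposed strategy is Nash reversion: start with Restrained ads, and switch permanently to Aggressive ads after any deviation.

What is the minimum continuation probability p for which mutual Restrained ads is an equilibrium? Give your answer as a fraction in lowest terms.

Expected cooperation value is 80 + p·80 + p²·80 + … = 80/(1−p); deviation gives 103 + p·41/(1−p).
80 ≥ 103(1−p) + 41p ⇒ 62p ≥ 23 ⇒ p ≥ 23/62.

23/62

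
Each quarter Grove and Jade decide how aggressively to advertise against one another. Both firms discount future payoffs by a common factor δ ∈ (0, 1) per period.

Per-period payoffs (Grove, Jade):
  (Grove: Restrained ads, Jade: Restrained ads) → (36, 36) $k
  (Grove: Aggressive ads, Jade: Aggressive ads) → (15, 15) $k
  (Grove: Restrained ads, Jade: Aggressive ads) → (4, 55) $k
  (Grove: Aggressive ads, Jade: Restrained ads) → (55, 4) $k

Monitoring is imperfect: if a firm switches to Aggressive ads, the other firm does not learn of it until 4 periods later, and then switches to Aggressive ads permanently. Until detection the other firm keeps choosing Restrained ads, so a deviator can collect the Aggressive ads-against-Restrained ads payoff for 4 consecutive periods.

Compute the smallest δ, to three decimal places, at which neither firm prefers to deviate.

0.830

The best deviation is to choose Aggressive ads for all 4 undetected periods, earning 55 each, then 15 forever once detected.
Deviation value: 55(1−δ^4)/(1−δ) + 15δ^4/(1−δ); cooperation value: 36/(1−δ).
IC: 36 ≥ 55(1−δ^4) + 15δ^4 = 55 − 40δ^4.
So δ^4 ≥ 19/40, giving δ ≥ (19/40)^(1/4) ≈ 0.830.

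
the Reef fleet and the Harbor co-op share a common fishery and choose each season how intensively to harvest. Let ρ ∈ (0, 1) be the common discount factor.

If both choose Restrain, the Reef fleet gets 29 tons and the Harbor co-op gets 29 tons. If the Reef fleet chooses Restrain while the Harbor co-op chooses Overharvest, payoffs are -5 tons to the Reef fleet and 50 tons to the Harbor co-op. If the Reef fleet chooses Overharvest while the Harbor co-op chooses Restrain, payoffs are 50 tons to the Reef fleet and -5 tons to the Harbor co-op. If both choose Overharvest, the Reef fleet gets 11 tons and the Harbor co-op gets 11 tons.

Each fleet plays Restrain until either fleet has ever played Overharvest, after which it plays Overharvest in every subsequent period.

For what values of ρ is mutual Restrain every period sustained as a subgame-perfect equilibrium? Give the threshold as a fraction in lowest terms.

7/13

29/(1−ρ) ≥ 50 + 11ρ/(1−ρ)
29 ≥ 50 − 39ρ
ρ ≥ 21/39 = 7/13.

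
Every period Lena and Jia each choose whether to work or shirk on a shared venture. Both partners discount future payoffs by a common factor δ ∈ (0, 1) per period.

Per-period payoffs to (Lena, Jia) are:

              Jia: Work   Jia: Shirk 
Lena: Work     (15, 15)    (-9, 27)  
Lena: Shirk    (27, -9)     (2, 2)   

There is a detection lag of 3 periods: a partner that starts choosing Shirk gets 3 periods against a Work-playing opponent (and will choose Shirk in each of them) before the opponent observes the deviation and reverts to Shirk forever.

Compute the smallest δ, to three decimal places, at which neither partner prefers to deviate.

The best deviation is to choose Shirk for all 3 undetected periods, earning 27 each, then 2 forever once detected.
Deviation value: 27(1−δ^3)/(1−δ) + 2δ^3/(1−δ); cooperation value: 15/(1−δ).
IC: 15 ≥ 27(1−δ^3) + 2δ^3 = 27 − 25δ^3.
So δ^3 ≥ 12/25, giving δ ≥ (12/25)^(1/3) ≈ 0.783.

0.783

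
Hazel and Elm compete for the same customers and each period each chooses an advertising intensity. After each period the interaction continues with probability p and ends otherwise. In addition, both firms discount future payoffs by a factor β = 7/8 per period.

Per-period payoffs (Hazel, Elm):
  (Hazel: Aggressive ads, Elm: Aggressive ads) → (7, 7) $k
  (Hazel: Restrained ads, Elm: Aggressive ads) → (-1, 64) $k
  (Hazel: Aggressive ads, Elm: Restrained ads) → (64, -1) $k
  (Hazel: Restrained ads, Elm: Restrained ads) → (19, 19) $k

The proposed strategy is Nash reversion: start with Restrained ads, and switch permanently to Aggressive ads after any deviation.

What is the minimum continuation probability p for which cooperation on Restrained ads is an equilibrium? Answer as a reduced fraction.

Expected continuation weight on next period's payoff is β·p = 7/8·p, which plays the role of the discount factor.
Cooperation requires 7/8·p ≥ (64−19)/(64−7) = 15/19, hence p ≥ 120/133.

120/133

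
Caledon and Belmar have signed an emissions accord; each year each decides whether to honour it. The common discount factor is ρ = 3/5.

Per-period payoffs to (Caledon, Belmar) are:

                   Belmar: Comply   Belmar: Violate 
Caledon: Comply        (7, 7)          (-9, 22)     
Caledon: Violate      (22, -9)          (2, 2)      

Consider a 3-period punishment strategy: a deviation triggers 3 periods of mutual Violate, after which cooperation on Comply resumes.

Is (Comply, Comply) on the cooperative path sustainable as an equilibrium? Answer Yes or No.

A one-shot deviation gives 22 now, then 2 for 3 periods, then back to 7.
Gain from deviating: (22−7) today; loss: (7−2) in each of the next 3 periods.
No-deviation condition: (7−2)(ρ+…+ρ^3) ≥ 22−7, i.e. ρ+…+ρ^3 ≥ 3.
At ρ = 3/5: ρ+…+ρ^3 = 1.1760 < 3.0000.
So cooperation is not sustainable.

No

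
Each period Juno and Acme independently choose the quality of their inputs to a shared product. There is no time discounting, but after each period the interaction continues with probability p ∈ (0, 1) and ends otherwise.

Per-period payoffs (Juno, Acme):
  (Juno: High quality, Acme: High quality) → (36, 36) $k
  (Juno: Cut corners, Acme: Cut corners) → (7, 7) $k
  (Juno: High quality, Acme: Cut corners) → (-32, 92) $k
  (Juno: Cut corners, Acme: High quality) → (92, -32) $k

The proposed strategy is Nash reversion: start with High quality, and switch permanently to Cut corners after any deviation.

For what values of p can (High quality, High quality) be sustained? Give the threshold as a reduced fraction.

56/85

Expected cooperation value is 36 + p·36 + p²·36 + … = 36/(1−p); deviation gives 92 + p·7/(1−p).
36 ≥ 92(1−p) + 7p ⇒ 85p ≥ 56 ⇒ p ≥ 56/85.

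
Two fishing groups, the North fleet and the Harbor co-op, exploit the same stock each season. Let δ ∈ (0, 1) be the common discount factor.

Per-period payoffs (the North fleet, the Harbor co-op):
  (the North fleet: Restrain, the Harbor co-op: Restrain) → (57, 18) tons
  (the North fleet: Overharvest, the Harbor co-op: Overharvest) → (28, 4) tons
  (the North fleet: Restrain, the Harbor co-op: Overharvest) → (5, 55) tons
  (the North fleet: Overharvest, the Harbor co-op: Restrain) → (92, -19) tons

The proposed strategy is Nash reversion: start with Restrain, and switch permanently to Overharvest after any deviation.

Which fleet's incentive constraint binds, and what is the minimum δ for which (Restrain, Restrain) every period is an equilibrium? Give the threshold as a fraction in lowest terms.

the Harbor co-op; δ ≥ 37/51

the North fleet: cooperation gives 57 each period; deviation gives 92 once then 28 forever.
  57/(1−δ) ≥ 92 + 28δ/(1−δ) ⇒ δ ≥ 35/64.
the Harbor co-op: cooperation gives 18 each period; deviation gives 55 once then 4 forever.
  δ ≥ 37/51.
Both must hold, so the binding constraint is the Harbor co-op's: δ ≥ 37/51.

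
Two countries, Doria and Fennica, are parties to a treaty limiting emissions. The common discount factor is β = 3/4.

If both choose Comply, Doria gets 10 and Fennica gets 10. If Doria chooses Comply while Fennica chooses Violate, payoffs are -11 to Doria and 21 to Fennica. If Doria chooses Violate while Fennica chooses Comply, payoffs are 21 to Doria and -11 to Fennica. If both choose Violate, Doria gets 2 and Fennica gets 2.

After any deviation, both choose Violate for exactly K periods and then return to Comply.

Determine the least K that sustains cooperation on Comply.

Need Σ_{k=1}^{K} β^k ≥ (21−10)/(10−2) = 1.3750 at β = 3/4.
At K = 2 the sum is 1.3125 < 1.3750; at K = 3 it is 1.7344 ≥ 1.3750.
So the minimum punishment length is K = 3.

3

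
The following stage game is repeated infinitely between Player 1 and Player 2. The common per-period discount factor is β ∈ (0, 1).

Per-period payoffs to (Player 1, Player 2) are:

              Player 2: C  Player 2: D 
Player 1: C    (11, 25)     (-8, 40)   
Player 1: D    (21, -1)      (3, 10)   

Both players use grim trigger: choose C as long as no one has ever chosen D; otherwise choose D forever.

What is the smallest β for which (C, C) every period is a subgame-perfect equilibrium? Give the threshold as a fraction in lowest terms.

5/9

Player 1: cooperation gives 11 each period; deviation gives 21 once then 3 forever.
  11/(1−β) ≥ 21 + 3β/(1−β) ⇒ β ≥ 10/18 = 5/9.
Player 2: cooperation gives 25 each period; deviation gives 40 once then 10 forever.
  β ≥ 15/30 = 1/2.
Both must hold, so the binding constraint is Player 1's: β ≥ 5/9.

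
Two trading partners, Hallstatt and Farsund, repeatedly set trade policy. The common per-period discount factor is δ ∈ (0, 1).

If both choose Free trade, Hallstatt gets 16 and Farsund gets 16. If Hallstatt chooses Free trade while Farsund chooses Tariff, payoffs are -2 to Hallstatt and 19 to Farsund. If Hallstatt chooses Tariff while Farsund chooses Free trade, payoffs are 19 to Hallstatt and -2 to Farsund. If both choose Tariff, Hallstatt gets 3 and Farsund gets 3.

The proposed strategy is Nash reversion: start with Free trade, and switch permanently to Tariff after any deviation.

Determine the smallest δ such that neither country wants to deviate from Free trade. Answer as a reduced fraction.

Cooperation forever yields 16 each period: 16/(1−δ).
Deviating yields 19 once, then 3 forever: 19 + 3δ/(1−δ).
No profitable deviation requires 16/(1−δ) ≥ 19 + 3δ/(1−δ).
Multiplying by (1−δ): 16 ≥ 19(1−δ) + 3δ = 19 − 16δ.
So 16δ ≥ 3, i.e. δ ≥ 3/16.

3/16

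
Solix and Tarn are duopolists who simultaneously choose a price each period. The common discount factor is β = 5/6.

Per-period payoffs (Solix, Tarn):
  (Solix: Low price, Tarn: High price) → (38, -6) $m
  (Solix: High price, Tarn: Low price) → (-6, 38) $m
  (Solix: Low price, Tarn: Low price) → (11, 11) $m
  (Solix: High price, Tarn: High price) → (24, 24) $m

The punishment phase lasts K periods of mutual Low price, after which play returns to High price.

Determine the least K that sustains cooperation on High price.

2

Need Σ_{k=1}^{K} β^k ≥ (38−24)/(24−11) = 1.0769 at β = 5/6.
At K = 1 the sum is 0.8333 < 1.0769; at K = 2 it is 1.5278 ≥ 1.0769.
So the minimum punishment length is K = 2.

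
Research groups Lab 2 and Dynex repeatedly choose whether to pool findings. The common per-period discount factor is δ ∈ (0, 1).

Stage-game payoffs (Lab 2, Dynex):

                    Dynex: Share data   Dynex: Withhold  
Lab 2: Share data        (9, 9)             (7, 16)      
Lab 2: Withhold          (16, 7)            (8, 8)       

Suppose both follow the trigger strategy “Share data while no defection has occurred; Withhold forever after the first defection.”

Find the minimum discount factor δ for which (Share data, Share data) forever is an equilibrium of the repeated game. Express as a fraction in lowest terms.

7/8

One-period gain from deviating is 16 − 9 = 7. The loss is 9 − 8 = 1 in every subsequent period, with present value 1·δ/(1−δ).
Deviation is unprofitable when 1·δ/(1−δ) ≥ 7, i.e. δ/(1−δ) ≥ 7.
Equivalently δ ≥ 7/(7+1) = 7/8.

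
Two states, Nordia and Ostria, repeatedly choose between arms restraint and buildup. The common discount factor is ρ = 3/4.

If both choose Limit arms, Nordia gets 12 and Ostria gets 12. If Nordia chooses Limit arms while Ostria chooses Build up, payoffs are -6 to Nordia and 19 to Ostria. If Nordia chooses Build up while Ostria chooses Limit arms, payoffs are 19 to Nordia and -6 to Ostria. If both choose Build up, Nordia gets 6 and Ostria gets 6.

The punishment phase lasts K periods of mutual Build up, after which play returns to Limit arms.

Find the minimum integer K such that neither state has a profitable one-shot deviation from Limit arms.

IC: ρ(1−ρ^K)/(1−ρ) ≥ (19−12)/(12−6) = 7/6.
With ρ = 3/4: need 1 − ρ^K ≥ 7/6·(1−3/4)/(3/4), i.e. ρ^K ≤ 0.6111.
Since (3/4)^1 = 0.7500 and (3/4)^2 = 0.5625, the smallest such K is 2.

2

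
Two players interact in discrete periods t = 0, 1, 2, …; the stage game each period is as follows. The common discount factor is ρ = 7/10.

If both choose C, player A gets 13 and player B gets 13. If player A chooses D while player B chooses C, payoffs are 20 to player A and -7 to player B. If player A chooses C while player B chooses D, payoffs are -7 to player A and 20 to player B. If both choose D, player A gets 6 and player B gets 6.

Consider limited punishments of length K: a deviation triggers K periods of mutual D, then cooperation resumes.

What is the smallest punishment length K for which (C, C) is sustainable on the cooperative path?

No profitable deviation requires (13−6)(ρ+…+ρ^K) ≥ 20−13, i.e. ρ+…+ρ^K ≥ 1 ≈ 1.0000.
With ρ = 7/10, the partial sums are K=1: 0.7000, K=2: 1.1900.
K = 2 is the first length at which the sum reaches 1.0000.

2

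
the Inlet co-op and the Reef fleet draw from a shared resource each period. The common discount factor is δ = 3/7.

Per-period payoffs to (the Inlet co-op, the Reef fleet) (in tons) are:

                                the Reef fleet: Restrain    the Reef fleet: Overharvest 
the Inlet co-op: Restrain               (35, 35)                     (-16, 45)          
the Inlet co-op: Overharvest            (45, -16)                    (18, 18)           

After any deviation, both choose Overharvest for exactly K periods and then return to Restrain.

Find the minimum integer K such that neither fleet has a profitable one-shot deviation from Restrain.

2

No profitable deviation requires (35−18)(δ+…+δ^K) ≥ 45−35, i.e. δ+…+δ^K ≥ 10/17 ≈ 0.5882.
With δ = 3/7, the partial sums are K=1: 0.4286, K=2: 0.6122.
K = 2 is the first length at which the sum reaches 0.5882.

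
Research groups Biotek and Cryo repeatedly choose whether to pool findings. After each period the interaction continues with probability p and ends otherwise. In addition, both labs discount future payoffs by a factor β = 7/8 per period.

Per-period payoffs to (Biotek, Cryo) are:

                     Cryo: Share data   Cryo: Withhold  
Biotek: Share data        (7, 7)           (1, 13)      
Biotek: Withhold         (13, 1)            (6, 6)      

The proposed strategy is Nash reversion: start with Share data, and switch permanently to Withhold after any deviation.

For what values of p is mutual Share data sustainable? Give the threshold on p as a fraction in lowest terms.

48/49

With continuation probability p and discount β, the effective per-period discount factor is βp.
Grim-trigger IC: βp ≥ (13−7)/(13−6) = 6/7.
So p ≥ (6/7)/(7/8) = 48/49.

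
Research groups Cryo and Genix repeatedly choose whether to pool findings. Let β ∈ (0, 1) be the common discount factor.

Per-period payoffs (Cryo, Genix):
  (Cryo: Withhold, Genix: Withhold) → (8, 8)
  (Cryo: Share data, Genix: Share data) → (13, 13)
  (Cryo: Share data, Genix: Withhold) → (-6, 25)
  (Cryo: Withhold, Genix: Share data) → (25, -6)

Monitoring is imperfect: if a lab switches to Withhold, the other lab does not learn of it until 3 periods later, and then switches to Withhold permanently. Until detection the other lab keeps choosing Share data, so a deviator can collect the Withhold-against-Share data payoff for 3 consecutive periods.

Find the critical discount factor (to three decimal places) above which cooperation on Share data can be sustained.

0.890

The best deviation is to choose Withhold for all 3 undetected periods, earning 25 each, then 8 forever once detected.
Deviation value: 25(1−β^3)/(1−β) + 8β^3/(1−β); cooperation value: 13/(1−β).
IC: 13 ≥ 25(1−β^3) + 8β^3 = 25 − 17β^3.
So β^3 ≥ 12/17, giving β ≥ (12/17)^(1/3) ≈ 0.890.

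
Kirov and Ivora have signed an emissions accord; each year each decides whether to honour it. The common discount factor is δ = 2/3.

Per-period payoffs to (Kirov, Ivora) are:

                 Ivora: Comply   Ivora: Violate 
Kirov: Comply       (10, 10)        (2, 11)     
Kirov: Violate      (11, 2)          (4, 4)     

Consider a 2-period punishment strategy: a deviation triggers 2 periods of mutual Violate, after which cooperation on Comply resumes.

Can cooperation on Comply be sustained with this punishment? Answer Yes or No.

Yes

IC: δ+…+δ^2 ≥ (11−10)/(10−4) = 1/6.
At δ = 2/3: partial sum = 1.1111 ≥ 0.1667. Cooperation sustainable.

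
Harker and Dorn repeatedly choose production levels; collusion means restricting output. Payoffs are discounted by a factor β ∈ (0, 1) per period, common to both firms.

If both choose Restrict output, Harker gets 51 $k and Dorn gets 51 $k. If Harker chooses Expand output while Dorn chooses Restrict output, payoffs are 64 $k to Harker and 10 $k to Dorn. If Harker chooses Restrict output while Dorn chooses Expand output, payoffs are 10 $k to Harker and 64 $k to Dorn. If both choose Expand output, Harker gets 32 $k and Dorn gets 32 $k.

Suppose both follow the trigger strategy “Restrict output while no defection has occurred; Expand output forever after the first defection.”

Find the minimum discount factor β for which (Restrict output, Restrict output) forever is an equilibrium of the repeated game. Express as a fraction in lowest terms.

13/32

One-period gain from deviating is 64 − 51 = 13. The loss is 51 − 32 = 19 in every subsequent period, with present value 19·β/(1−β).
Deviation is unprofitable when 19·β/(1−β) ≥ 13, i.e. β/(1−β) ≥ 13/19.
Equivalently β ≥ 13/(13+19) = 13/32.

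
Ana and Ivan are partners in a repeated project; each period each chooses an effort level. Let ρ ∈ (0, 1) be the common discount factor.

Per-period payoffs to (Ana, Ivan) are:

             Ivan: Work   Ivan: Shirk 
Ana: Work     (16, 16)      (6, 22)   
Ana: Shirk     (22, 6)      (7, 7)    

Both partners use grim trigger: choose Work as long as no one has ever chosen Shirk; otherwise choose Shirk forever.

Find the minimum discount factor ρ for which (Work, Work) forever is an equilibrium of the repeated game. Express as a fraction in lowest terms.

Under grim trigger the critical discount factor is (T−C)/(T−P) with T = 22, C = 16, P = 7.
ρ* = (22−16)/(22−7) = 6/15 = 2/5.

2/5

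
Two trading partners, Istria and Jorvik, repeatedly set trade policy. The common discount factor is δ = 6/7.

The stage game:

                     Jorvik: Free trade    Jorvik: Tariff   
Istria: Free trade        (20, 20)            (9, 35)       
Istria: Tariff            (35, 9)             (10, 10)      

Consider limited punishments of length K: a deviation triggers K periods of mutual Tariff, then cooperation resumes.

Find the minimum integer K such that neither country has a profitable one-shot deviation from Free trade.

2

Need Σ_{k=1}^{K} δ^k ≥ (35−20)/(20−10) = 1.5000 at δ = 6/7.
At K = 1 the sum is 0.8571 < 1.5000; at K = 2 it is 1.5918 ≥ 1.5000.
So the minimum punishment length is K = 2.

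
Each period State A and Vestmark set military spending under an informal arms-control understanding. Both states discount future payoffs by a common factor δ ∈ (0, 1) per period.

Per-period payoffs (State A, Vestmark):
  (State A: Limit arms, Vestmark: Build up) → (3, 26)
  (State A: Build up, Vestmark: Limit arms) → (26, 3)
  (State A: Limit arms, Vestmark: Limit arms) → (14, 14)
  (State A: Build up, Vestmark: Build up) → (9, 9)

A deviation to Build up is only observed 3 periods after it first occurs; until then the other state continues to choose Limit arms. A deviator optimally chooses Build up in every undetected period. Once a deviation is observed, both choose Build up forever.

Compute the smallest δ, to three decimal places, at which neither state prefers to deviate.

0.890

Deviating for the 3 undetected periods gains 26−14 = 12 per period over cooperation, then loses 14−9 = 5 per period forever once punishment starts.
Gain: 12(1 + δ + … + δ^2); loss: 5·δ^3/(1−δ).
No profitable deviation ⇔ 12(1−δ^3) ≤ 5·δ^3, i.e. δ^3 ≥ 12/(12+5) = 12/17.
Hence δ ≥ (12/17)^(1/3) ≈ 0.890.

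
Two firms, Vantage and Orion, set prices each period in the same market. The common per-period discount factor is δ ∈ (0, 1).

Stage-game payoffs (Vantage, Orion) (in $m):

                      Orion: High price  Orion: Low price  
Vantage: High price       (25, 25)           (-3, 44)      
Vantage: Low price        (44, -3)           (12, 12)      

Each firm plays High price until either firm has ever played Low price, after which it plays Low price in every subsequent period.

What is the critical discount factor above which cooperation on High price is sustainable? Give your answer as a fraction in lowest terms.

19/32

25/(1−δ) ≥ 44 + 12δ/(1−δ)
25 ≥ 44 − 32δ
δ ≥ 19/32.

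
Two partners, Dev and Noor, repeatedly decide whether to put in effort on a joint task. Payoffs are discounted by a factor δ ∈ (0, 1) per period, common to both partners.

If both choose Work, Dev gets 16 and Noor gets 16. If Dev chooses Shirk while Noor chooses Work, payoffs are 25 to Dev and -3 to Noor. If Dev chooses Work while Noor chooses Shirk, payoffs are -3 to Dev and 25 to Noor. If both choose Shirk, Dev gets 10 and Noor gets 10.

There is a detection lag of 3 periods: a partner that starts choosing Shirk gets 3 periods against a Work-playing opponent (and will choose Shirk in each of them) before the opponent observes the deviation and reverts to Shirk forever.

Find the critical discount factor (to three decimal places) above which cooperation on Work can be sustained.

Deviating for the 3 undetected periods gains 25−16 = 9 per period over cooperation, then loses 16−10 = 6 per period forever once punishment starts.
Gain: 9(1 + δ + … + δ^2); loss: 6·δ^3/(1−δ).
No profitable deviation ⇔ 9(1−δ^3) ≤ 6·δ^3, i.e. δ^3 ≥ 9/(9+6) = 3/5.
Hence δ ≥ (3/5)^(1/3) ≈ 0.843.

0.843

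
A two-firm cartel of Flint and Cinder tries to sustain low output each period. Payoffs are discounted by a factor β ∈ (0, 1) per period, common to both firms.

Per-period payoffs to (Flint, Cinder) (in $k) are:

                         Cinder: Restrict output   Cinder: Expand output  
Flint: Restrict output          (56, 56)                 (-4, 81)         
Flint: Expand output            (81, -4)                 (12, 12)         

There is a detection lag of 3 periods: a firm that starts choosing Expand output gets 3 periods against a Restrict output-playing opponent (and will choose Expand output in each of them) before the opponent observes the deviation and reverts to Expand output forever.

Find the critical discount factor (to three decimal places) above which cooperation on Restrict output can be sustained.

Deviating for the 3 undetected periods gains 81−56 = 25 per period over cooperation, then loses 56−12 = 44 per period forever once punishment starts.
Gain: 25(1 + β + … + β^2); loss: 44·β^3/(1−β).
No profitable deviation ⇔ 25(1−β^3) ≤ 44·β^3, i.e. β^3 ≥ 25/(25+44) = 25/69.
Hence β ≥ (25/69)^(1/3) ≈ 0.713.

0.713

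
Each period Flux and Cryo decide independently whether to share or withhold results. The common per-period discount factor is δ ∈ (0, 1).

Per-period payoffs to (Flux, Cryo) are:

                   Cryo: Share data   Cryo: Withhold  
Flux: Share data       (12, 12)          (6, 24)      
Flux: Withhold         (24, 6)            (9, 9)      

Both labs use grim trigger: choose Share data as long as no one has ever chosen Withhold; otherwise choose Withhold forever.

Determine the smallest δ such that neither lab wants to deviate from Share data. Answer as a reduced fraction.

12/(1−δ) ≥ 24 + 9δ/(1−δ)
12 ≥ 24 − 15δ
δ ≥ 12/15 = 4/5.

4/5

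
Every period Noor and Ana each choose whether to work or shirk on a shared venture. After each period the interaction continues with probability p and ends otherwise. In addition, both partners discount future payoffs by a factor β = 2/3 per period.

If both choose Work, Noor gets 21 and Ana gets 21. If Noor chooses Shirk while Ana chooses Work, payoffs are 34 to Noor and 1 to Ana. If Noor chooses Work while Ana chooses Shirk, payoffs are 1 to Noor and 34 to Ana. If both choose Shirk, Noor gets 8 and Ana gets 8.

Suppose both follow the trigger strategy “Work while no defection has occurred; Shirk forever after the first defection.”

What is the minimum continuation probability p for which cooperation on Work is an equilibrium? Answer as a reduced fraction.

Expected continuation weight on next period's payoff is β·p = 2/3·p, which plays the role of the discount factor.
Cooperation requires 2/3·p ≥ (34−21)/(34−8) = 1/2, hence p ≥ 3/4.

3/4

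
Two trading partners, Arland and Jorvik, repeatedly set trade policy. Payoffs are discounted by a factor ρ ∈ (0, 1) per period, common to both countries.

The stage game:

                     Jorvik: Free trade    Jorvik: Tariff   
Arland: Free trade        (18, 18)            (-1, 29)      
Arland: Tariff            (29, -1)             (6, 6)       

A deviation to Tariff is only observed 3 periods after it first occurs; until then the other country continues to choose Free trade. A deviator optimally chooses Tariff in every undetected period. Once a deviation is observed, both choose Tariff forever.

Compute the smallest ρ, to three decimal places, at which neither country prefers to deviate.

0.782

A deviator earns 29 for 3 periods, then 6 forever; cooperating earns 18 forever. Multiplying the IC by (1−ρ):
18 ≥ 29(1−ρ^3) + 6ρ^3, so 23·ρ^3 ≥ 11 and ρ^3 ≥ 11/23.
ρ ≥ (11/23)^(1/3) ≈ 0.782.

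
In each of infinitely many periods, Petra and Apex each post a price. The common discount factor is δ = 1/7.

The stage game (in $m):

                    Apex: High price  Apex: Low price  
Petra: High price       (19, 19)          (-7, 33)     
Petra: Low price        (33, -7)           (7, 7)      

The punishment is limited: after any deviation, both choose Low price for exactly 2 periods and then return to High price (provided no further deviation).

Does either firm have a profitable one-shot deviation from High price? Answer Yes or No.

Yes

A one-shot deviation gives 33 now, then 7 for 2 periods, then back to 19.
Gain from deviating: (33−19) today; loss: (19−7) in each of the next 2 periods.
No-deviation condition: (19−7)(δ+…+δ^2) ≥ 33−19, i.e. δ+…+δ^2 ≥ 7/6.
At δ = 1/7: δ+…+δ^2 = 0.1633 < 1.1667.
So cooperation is not sustainable.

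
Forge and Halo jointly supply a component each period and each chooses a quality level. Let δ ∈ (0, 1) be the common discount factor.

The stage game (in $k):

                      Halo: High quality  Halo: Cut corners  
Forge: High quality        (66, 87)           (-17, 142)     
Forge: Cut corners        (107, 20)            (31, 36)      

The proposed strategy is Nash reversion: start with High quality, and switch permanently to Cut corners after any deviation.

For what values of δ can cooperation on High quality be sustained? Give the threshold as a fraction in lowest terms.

41/76

Forge's threshold: (107−66)/(107−31) = 41/76.
Halo's threshold: (142−87)/(142−36) = 55/106.
41/76 > 55/106, so Forge binds and δ* = 41/76.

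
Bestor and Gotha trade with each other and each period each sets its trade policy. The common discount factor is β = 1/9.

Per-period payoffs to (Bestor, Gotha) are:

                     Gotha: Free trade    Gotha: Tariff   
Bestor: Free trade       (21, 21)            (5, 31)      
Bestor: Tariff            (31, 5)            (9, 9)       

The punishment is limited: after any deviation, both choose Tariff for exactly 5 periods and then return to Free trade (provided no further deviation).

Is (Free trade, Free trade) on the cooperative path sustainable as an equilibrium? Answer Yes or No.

No

A one-shot deviation gives 31 now, then 9 for 5 periods, then back to 21.
Gain from deviating: (31−21) today; loss: (21−9) in each of the next 5 periods.
No-deviation condition: (21−9)(β+…+β^5) ≥ 31−21, i.e. β+…+β^5 ≥ 5/6.
At β = 1/9: β+…+β^5 = 0.1250 < 0.8333.
So cooperation is not sustainable.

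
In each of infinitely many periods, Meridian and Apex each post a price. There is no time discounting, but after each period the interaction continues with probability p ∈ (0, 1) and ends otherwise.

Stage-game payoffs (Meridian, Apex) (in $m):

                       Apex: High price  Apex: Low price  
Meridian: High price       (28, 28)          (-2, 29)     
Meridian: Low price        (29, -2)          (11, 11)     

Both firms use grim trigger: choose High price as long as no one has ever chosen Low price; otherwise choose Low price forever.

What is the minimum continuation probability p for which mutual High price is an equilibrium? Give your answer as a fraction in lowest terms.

With no time discounting, the continuation probability p plays the role of the discount factor.
Grim-trigger IC: 28/(1−p) ≥ 29 + 11p/(1−p) ⇒ p ≥ (29−28)/(29−11) = 1/18.

1/18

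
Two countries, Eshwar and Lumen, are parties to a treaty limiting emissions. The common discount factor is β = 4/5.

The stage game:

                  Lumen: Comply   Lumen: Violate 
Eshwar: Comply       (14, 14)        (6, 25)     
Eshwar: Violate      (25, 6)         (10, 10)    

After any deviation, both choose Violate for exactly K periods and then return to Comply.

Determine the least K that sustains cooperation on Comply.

6

Need Σ_{k=1}^{K} β^k ≥ (25−14)/(14−10) = 2.7500 at β = 4/5.
At K = 5 the sum is 2.6893 < 2.7500; at K = 6 it is 2.9514 ≥ 2.7500.
So the minimum punishment length is K = 6.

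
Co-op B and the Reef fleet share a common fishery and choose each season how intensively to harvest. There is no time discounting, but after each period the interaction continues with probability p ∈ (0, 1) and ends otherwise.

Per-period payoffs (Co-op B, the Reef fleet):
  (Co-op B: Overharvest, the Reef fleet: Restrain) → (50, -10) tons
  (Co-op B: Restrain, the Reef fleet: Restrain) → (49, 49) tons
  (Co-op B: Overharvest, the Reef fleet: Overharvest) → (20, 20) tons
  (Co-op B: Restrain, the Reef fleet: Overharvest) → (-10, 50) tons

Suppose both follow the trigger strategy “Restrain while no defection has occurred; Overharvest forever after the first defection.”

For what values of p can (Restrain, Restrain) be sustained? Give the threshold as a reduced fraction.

1/30

Expected cooperation value is 49 + p·49 + p²·49 + … = 49/(1−p); deviation gives 50 + p·20/(1−p).
49 ≥ 50(1−p) + 20p ⇒ 30p ≥ 1 ⇒ p ≥ 1/30.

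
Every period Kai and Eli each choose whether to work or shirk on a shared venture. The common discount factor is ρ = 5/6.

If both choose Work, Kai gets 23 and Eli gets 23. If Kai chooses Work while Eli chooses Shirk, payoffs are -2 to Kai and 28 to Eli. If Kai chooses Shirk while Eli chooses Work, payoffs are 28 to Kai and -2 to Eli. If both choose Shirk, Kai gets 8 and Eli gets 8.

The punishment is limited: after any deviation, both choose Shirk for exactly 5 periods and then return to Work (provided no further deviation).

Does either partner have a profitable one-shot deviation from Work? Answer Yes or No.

No

A one-shot deviation gives 28 now, then 8 for 5 periods, then back to 23.
Gain from deviating: (28−23) today; loss: (23−8) in each of the next 5 periods.
No-deviation condition: (23−8)(ρ+…+ρ^5) ≥ 28−23, i.e. ρ+…+ρ^5 ≥ 1/3.
At ρ = 5/6: ρ+…+ρ^5 = 2.9906 ≥ 0.3333.
So cooperation is sustainable.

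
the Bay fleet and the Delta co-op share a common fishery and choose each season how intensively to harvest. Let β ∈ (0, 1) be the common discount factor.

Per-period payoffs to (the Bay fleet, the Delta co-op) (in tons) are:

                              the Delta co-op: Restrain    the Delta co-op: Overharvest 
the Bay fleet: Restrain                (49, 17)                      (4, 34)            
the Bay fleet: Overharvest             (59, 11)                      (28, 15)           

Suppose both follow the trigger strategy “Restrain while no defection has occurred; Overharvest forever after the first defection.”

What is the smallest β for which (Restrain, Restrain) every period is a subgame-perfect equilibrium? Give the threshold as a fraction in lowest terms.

For the Bay fleet: deviation gain 59−49 = 10, per-period punishment loss 49−28 = 21. IC gives β ≥ 10/31.
For the Delta co-op: gain 17, loss 2 per period, so β ≥ 17/19.
The tighter constraint is the Delta co-op's, so cooperation needs β ≥ 17/19.

17/19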